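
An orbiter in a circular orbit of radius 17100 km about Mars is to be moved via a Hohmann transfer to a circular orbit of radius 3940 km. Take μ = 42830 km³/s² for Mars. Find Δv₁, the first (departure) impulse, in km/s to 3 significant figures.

Δv₁ = 0.614 km/s

Semi-major axis of the transfer orbit: a_t = (17100 + 3940)/2 = 10520 km.
Circular speed at r = 17100 km: v_c = √(μ/r) = 1.5826 km/s.
Transfer-orbit speed at the same r (vis-viva, a = a_t): v_t = √[μ(2/r − 1/a_t)] = 0.96854 km/s.
Δv₁ = |v_t − v_c| = |0.96854 − 1.5826| = 0.6141 km/s.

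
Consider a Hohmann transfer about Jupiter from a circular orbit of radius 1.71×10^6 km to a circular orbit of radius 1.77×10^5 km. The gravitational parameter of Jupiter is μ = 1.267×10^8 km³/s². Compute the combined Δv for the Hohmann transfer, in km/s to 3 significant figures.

Δv = 14.1 km/s

Transfer-ellipse semi-major axis a_t = (r₁ + r₂)/2 = (1.710×10^6 + 1.770×10^5)/2 = 9.435×10^5 km.
Circular speed at r₁: v₁ = √(μ/r₁) = √(1.267×10^8/1.710×10^6) = 8.608 km/s.
On the transfer ellipse at r₁, vis-viva gives v_a = √[μ(2/r₁ − 1/a_t)] = 3.728 km/s.
First burn Δv₁ = |v_a − v₁| = 4.880 km/s.
Circular speed at r₂: v₂ = √(μ/r₂) = 26.755 km/s.
Transfer-orbit speed at r₂: v_p = √[μ(2/r₂ − 1/a_t)] = 36.019 km/s.
Second burn Δv₂ = |v₂ − v_p| = 9.264 km/s.
Total Δv = Δv₁ + Δv₂ = 14.14 km/s.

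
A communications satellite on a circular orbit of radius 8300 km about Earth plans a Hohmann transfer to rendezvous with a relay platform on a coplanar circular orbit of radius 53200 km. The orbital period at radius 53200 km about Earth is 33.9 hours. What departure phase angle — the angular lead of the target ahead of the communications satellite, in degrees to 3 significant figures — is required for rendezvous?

φ = 101°

From Kepler's third law T² = 4π²r³/μ at r = 53200 km, T = 33.9 hours = 33.9 × 3600 s = 1.2204×10^5 s: μ = 4π²r³/T² = 3.99108×10^5 km³/s².
Transfer-ellipse semi-major axis a_t = (r₁ + r₂)/2 = (8300 + 53200)/2 = 30750 km.
Transfer time t = π√(a_t³/μ) = 26814.7 s.
Target angular speed ω₂ = √(μ/r₂³) = 5.14846×10^-5 rad/s.
Angle swept by the target during transfer: ω₂·t = 1.3805 rad = 79.10°.
The communications satellite traverses 180° on the transfer ellipse, so the target must lead by 180° − 79.10° = 101°.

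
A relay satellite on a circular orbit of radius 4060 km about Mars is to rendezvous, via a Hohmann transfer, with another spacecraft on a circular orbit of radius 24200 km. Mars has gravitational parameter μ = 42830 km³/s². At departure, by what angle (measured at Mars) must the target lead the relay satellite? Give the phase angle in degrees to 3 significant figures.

φ = 99.7°

Transfer-ellipse semi-major axis a_t = (r₁ + r₂)/2 = (4060 + 24200)/2 = 14130 km.
The half-period of the transfer ellipse is t = π√(a_t³/μ) = 25500 s.
The target's mean motion on its circular orbit is ω₂ = √(μ/r₂³) = 5.497×10^-5 rad/s.
Angle swept by the target during transfer: ω₂·t = 1.4017 rad = 80.31°.
Arrival is 180° from departure on the ellipse, so φ = 180° − 80.31° = 99.7°.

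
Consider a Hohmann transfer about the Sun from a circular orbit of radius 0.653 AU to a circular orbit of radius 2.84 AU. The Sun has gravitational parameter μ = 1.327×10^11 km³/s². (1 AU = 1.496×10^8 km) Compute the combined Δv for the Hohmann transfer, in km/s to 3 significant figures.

Δv = 17.0 km/s

In km: r₁ = 0.653 × 1.496×10^8 = 9.76888×10^7 km; r₂ = 2.84 × 1.496×10^8 = 4.24864×10^8 km.
Semi-major axis of the transfer orbit: a_t = (9.76888×10^7 + 4.24864×10^8)/2 = 2.612764×10^8 km.
Circular speed at r₁: v₁ = √(μ/r₁) = √(1.327×10^11/9.76888×10^7) = 36.86 km/s.
Transfer-orbit speed at r₁ (vis-viva): v_p = √[μ(2/r₁ − 1/a_t)] = 47.00 km/s.
First burn Δv₁ = |v_p − v₁| = 10.14 km/s.
Circular speed at r₂: v₂ = √(μ/r₂) = 17.673 km/s.
Transfer-orbit speed at r₂: v_a = √[μ(2/r₂ − 1/a_t)] = 10.806 km/s.
Second burn Δv₂ = |v₂ − v_a| = 6.867 km/s.
Total Δv = Δv₁ + Δv₂ = 17.01 km/s.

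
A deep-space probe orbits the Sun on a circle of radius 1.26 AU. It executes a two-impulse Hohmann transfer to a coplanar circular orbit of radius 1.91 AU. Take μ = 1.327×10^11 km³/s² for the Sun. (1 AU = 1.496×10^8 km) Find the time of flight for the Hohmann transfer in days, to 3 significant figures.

t = 364 days

In km: r₁ = 1.26 × 1.496×10^8 = 1.88496×10^8 km; r₂ = 1.91 × 1.496×10^8 = 2.85736×10^8 km.
Semi-major axis of the transfer orbit: a_t = (1.88496×10^8 + 2.85736×10^8)/2 = 2.37116×10^8 km.
By Kepler's third law the transfer-orbit period is T = 2π√(a_t³/μ), so t = T/2 = 3.149×10^7 s.
Converting: 3.149×10^7 s ÷ 86400 s/day = 364 days.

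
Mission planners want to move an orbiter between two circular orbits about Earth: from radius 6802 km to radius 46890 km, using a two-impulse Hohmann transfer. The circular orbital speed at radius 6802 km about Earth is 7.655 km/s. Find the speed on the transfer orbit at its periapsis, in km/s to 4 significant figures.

From the circular-orbit relation v² = μ/r at r = 6802 km: μ = v²r = (7.655)² × 6802 = 3.98591×10^5 km³/s².
Semi-major axis of the transfer orbit: a_t = (6802 + 46890)/2 = 26846 km.
At periapsis, r = 6802 km.
Applying v² = μ(2/r − 1/a_t): v = 10.12 km/s.

v = 10.12 km/s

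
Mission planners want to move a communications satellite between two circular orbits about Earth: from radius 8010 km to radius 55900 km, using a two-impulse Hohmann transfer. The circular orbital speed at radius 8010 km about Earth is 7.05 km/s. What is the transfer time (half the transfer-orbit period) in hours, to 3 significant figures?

From the circular-orbit relation v² = μ/r at r = 8010 km: μ = v²r = (7.05)² × 8010 = 3.98117×10^5 km³/s².
Semi-major axis of the transfer orbit: a_t = (8010 + 55900)/2 = 31955 km.
Half the transfer-orbit period gives t = π√(a_t³/μ) = 28440 s.
Converting: 28440 s ÷ 3600 s/hour = 7.90 hours.

t = 7.90 hours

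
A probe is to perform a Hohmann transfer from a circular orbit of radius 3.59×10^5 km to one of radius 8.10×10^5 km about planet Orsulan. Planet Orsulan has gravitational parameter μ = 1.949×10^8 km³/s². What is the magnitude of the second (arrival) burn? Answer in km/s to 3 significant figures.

Transfer-ellipse semi-major axis a_t = (r₁ + r₂)/2 = (3.590×10^5 + 8.100×10^5)/2 = 5.845×10^5 km.
On the circular orbit at r = 8.100×10^5 km, v_c = √(μ/r) = 15.512 km/s.
Transfer-orbit speed at the same r (vis-viva, a = a_t): v_t = √[μ(2/r − 1/a_t)] = 12.157 km/s.
Δv₂ = |v_t − v_c| = |12.157 − 15.512| = 3.355 km/s.

Δv₂ = 3.36 km/s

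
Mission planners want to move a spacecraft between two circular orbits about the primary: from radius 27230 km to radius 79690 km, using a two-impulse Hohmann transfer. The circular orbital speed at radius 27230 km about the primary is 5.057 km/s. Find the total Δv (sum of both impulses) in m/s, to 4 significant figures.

From the circular-orbit relation v² = μ/r at r = 27230 km: μ = v²r = (5.057)² × 27230 = 6.96360×10^5 km³/s².
The Hohmann ellipse has a_t = (r₁ + r₂)/2 = 53460 km.
At r₁ the circular-orbit speed is v₁ = √(μ/r₁) = 5.0570 km/s.
On the transfer ellipse at r₁, vis-viva equation gives v_p = √[μ(2/r₁ − 1/a_t)] = 6.1742 km/s.
First burn Δv₁ = |v_p − v₁| = 1.1172 km/s.
Circular speed at r₂: v₂ = √(μ/r₂) = 2.95607 km/s.
Transfer-orbit speed at r₂: v_a = √[μ(2/r₂ − 1/a_t)] = 2.10972 km/s.
Second burn Δv₂ = |v₂ − v_a| = 0.84635 km/s.
Δv = Δv₁ + Δv₂ = 1.1172 + 0.84635 = 1.964 km/s.

Δv = 1964 m/s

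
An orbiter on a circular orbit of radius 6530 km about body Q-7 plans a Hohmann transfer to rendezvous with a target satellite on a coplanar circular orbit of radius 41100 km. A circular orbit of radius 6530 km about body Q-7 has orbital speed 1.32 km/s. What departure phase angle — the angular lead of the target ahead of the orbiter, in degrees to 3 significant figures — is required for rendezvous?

φ = 101°

From the circular-orbit relation v² = μ/r at r = 6530 km: μ = v²r = (1.32)² × 6530 = 11377.9 km³/s².
The Hohmann ellipse has a_t = (r₁ + r₂)/2 = 23815 km.
Transfer time t = π√(a_t³/μ) = 1.0824×10^5 s.
The target's mean motion on its circular orbit is ω₂ = √(μ/r₂³) = 1.2802×10^-5 rad/s.
Angle swept by the target during transfer: ω₂·t = 1.3857 rad = 79.39°.
Arrival is 180° from departure on the ellipse, so φ = 180° − 79.39° = 101°.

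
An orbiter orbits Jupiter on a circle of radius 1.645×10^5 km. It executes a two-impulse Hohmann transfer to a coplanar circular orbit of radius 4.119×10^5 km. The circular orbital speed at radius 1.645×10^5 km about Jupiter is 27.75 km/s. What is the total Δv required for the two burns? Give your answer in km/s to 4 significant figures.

From the circular-orbit relation v² = μ/r at r = 1.645×10^5 km: μ = v²r = (27.75)² × 1.645×10^5 = 1.26675×10^8 km³/s².
Semi-major axis of the transfer orbit: a_t = (1.645×10^5 + 4.119×10^5)/2 = 2.882×10^5 km.
Circular speed at r₁: v₁ = √(μ/r₁) = √(1.26675×10^8/1.645×10^5) = 27.750 km/s.
Transfer-orbit speed at r₁ (vis-viva equation): v_p = √[μ(2/r₁ − 1/a_t)] = 33.175 km/s.
First burn Δv₁ = |v_p − v₁| = 5.425 km/s.
Circular speed at r₂: v₂ = √(μ/r₂) = 17.537 km/s.
Transfer-orbit speed at r₂: v_a = √[μ(2/r₂ − 1/a_t)] = 13.249 km/s.
Second burn Δv₂ = |v₂ − v_a| = 4.288 km/s.
Δv = Δv₁ + Δv₂ = 5.425 + 4.288 = 9.713 km/s.

Δv = 9.713 km/s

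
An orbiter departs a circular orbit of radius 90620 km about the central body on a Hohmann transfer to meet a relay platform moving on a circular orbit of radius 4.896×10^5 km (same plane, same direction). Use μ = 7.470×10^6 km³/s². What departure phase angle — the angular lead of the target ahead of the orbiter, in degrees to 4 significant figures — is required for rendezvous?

Semi-major axis of the transfer orbit: a_t = (90620 + 4.896×10^5)/2 = 2.9011×10^5 km.
Transfer time t = π√(a_t³/μ) = 1.796×10^5 s.
Target angular speed ω₂ = √(μ/r₂³) = 7.978×10^-6 rad/s.
Angle swept by the target during transfer: ω₂·t = 1.433 rad = 82.10°.
The orbiter traverses 180° on the transfer ellipse, so the target must lead by 180° − 82.10° = 97.90°.

φ = 97.90°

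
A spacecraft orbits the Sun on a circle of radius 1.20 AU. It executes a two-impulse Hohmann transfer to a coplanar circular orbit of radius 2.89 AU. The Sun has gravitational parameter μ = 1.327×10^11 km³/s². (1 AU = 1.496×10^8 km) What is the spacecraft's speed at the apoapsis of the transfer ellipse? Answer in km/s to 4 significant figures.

In km: r₁ = 1.20 × 1.496×10^8 = 1.7952×10^8 km; r₂ = 2.89 × 1.496×10^8 = 4.32344×10^8 km.
The Hohmann ellipse has a_t = (r₁ + r₂)/2 = 3.05932×10^8 km.
The apoapsis of the transfer ellipse is at r = 4.32344×10^8 km.
From the vis-viva equation, v = √[μ(2/r − 1/a_t)] = 13.42 km/s.

v = 13.42 km/s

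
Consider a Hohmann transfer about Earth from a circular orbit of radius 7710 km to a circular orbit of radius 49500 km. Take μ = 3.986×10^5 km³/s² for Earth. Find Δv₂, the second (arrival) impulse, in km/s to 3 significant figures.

Δv₂ = 1.36 km/s

The Hohmann ellipse has a_t = (r₁ + r₂)/2 = 28605 km.
On the circular orbit at r = 49500 km, v_c = √(μ/r) = 2.83770 km/s.
Transfer-orbit speed at the same r (vis-viva, a = a_t): v_t = √[μ(2/r − 1/a_t)] = 1.47324 km/s.
Δv₂ = |v_t − v_c| = |1.47324 − 2.83770| = 1.364 km/s.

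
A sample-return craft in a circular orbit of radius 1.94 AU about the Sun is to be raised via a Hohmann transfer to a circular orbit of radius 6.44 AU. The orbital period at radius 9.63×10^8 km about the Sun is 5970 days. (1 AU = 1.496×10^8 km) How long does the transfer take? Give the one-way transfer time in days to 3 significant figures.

t = 1570 days

From Kepler's third law T² = 4π²r³/μ at r = 9.63×10^8 km, T = 5970 days = 5970 × 86400 s = 5.15808×10^8 s: μ = 4π²r³/T² = 1.32514×10^11 km³/s².
In km: r₁ = 1.94 × 1.496×10^8 = 2.90224×10^8 km; r₂ = 6.44 × 1.496×10^8 = 9.63424×10^8 km.
Semi-major axis of the transfer orbit: a_t = (2.90224×10^8 + 9.63424×10^8)/2 = 6.26824×10^8 km.
Transfer time t = π√(a_t³/μ) = π√((6.26824×10^8)³ / 1.32514×10^11) = 1.354×10^8 s.
Converting: 1.354×10^8 s ÷ 86400 s/day = 1570 days.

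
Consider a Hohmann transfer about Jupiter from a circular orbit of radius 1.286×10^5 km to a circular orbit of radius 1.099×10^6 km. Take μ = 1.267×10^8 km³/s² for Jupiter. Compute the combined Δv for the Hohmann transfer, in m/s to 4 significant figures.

Transfer-ellipse semi-major axis a_t = (r₁ + r₂)/2 = (1.286×10^5 + 1.099×10^6)/2 = 6.138×10^5 km.
Circular speed at r₁: v₁ = √(μ/r₁) = √(1.267×10^8/1.286×10^5) = 31.39 km/s.
On the transfer ellipse at r₁, vis-viva equation gives v_p = √[μ(2/r₁ − 1/a_t)] = 42.00 km/s.
First burn Δv₁ = |v_p − v₁| = 10.61 km/s.
At r₂, v₂ = √(μ/r₂) = 10.737 km/s.
Transfer-orbit speed at r₂: v_a = √[μ(2/r₂ − 1/a_t)] = 4.9147 km/s.
Second burn Δv₂ = |v₂ − v_a| = 5.822 km/s.
Δv = Δv₁ + Δv₂ = 10.61 + 5.822 = 16.43 km/s.

Δv = 16430 m/s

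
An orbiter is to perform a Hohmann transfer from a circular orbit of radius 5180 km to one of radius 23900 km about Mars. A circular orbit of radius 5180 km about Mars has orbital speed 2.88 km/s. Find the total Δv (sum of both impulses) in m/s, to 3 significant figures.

Δv = 1350 m/s

From the circular-orbit relation v² = μ/r at r = 5180 km: μ = v²r = (2.88)² × 5180 = 42965.0 km³/s².
Semi-major axis of the transfer orbit: a_t = (5180 + 23900)/2 = 14540 km.
At r₁ the circular-orbit speed is v₁ = √(μ/r₁) = 2.8800 km/s.
On the transfer ellipse at r₁, v² = μ(2/r − 1/a) gives v_p = √[μ(2/r₁ − 1/a_t)] = 3.6924 km/s.
First burn Δv₁ = |v_p − v₁| = 0.8124 km/s.
Circular speed at r₂: v₂ = √(μ/r₂) = 1.3408 km/s.
Transfer-orbit speed at r₂: v_a = √[μ(2/r₂ − 1/a_t)] = 0.80028 km/s.
Second burn Δv₂ = |v₂ − v_a| = 0.5405 km/s.
Total Δv = Δv₁ + Δv₂ = 1.353 km/s.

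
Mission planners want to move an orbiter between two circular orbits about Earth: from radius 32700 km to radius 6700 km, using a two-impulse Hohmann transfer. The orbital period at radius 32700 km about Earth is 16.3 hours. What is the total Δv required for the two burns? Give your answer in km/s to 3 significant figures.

From Kepler's third law T² = 4π²r³/μ at r = 32700 km, T = 16.3 hours = 16.3 × 3600 s = 58680 s: μ = 4π²r³/T² = 4.00888×10^5 km³/s².
Semi-major axis of the transfer orbit: a_t = (32700 + 6700)/2 = 19700 km.
At r₁ the circular-orbit speed is v₁ = √(μ/r₁) = 3.501 km/s.
Transfer-orbit speed at r₁ (vis-viva): v_a = √[μ(2/r₁ − 1/a_t)] = 2.042 km/s.
First burn Δv₁ = |v_a − v₁| = 1.459 km/s.
At r₂, v₂ = √(μ/r₂) = 7.735 km/s.
Transfer-orbit speed at r₂: v_p = √[μ(2/r₂ − 1/a_t)] = 9.966 km/s.
Second burn Δv₂ = |v₂ − v_p| = 2.231 km/s.
Δv = Δv₁ + Δv₂ = 1.459 + 2.231 = 3.690 km/s.

Δv = 3.69 km/s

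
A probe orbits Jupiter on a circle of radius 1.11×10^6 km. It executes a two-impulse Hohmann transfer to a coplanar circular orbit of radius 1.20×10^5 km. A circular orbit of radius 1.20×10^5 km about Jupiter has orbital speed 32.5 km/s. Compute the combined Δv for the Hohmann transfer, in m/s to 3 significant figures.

From the circular-orbit relation v² = μ/r at r = 1.20×10^5 km: μ = v²r = (32.5)² × 1.20×10^5 = 1.26750×10^8 km³/s².
Transfer-ellipse semi-major axis a_t = (r₁ + r₂)/2 = (1.110×10^6 + 1.200×10^5)/2 = 6.150×10^5 km.
Circular speed at r₁: v₁ = √(μ/r₁) = √(1.26750×10^8/1.110×10^6) = 10.686 km/s.
On the transfer ellipse at r₁, vis-viva equation gives v_a = √[μ(2/r₁ − 1/a_t)] = 4.7203 km/s.
First burn Δv₁ = |v_a − v₁| = 5.966 km/s.
At r₂, v₂ = √(μ/r₂) = 32.50 km/s.
Transfer-orbit speed at r₂: v_p = √[μ(2/r₂ − 1/a_t)] = 43.66 km/s.
Second burn Δv₂ = |v₂ − v_p| = 11.16 km/s.
Δv = Δv₁ + Δv₂ = 5.966 + 11.16 = 17.13 km/s.

Δv = 17100 m/s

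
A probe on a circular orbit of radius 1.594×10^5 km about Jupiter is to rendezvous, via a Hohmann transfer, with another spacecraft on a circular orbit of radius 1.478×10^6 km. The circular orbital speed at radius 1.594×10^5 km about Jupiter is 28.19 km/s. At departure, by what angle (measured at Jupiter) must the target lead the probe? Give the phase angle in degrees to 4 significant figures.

φ = 105.8°

From the circular-orbit relation v² = μ/r at r = 1.594×10^5 km: μ = v²r = (28.19)² × 1.594×10^5 = 1.26671×10^8 km³/s².
Transfer-ellipse semi-major axis a_t = (r₁ + r₂)/2 = (1.594×10^5 + 1.478×10^6)/2 = 8.187×10^5 km.
Transfer time t = π√(a_t³/μ) = 2.06775×10^5 s.
The target's mean motion on its circular orbit is ω₂ = √(μ/r₂³) = 6.26365×10^-6 rad/s.
Angle swept by the target during transfer: ω₂·t = 1.2952 rad = 74.21°.
The probe traverses 180° on the transfer ellipse, so the target must lead by 180° − 74.21° = 105.8°.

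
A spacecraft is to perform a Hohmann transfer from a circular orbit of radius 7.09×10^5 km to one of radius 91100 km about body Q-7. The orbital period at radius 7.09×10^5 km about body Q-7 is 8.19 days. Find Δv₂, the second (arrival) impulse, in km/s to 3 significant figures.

Δv₂ = 5.82 km/s

From Kepler's third law T² = 4π²r³/μ at r = 7.09×10^5 km, T = 8.19 days = 8.19 × 86400 s = 7.07616×10^5 s: μ = 4π²r³/T² = 2.80998×10^7 km³/s².
Transfer-ellipse semi-major axis a_t = (r₁ + r₂)/2 = (7.090×10^5 + 91100)/2 = 4.0005×10^5 km.
Circular speed at r = 91100 km: v_c = √(μ/r) = 17.563 km/s.
Transfer-orbit speed at the same r (vis-viva, a = a_t): v_t = √[μ(2/r − 1/a_t)] = 23.381 km/s.
Δv₂ = |v_t − v_c| = |23.381 − 17.563| = 5.818 km/s.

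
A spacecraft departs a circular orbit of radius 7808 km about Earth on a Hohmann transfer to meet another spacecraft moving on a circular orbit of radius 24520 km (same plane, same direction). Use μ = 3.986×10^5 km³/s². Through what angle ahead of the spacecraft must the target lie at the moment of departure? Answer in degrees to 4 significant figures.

φ = 83.66°

The Hohmann ellipse has a_t = (r₁ + r₂)/2 = 16164 km.
Transfer time t = π√(a_t³/μ) = 10226 s.
The target's mean motion on its circular orbit is ω₂ = √(μ/r₂³) = 1.6443×10^-4 rad/s.
Angle swept by the target during transfer: ω₂·t = 1.6815 rad = 96.34°.
Arrival is 180° from departure on the ellipse, so φ = 180° − 96.34° = 83.66°.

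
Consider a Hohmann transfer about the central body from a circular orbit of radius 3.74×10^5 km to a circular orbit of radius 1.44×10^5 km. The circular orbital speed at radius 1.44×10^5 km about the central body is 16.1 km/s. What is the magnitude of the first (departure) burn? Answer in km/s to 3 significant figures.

From the circular-orbit relation v² = μ/r at r = 1.44×10^5 km: μ = v²r = (16.1)² × 1.44×10^5 = 3.73262×10^7 km³/s².
Transfer-ellipse semi-major axis a_t = (r₁ + r₂)/2 = (3.740×10^5 + 1.440×10^5)/2 = 2.590×10^5 km.
Circular speed at r = 3.740×10^5 km: v_c = √(μ/r) = 9.990 km/s.
Vis-viva on the transfer ellipse at r = 3.740×10^5 km gives v_t = √[μ(2/r − 1/a_t)] = 7.449 km/s.
Δv₁ = |v_t − v_c| = |7.449 − 9.990| = 2.541 km/s.

Δv₁ = 2.54 km/s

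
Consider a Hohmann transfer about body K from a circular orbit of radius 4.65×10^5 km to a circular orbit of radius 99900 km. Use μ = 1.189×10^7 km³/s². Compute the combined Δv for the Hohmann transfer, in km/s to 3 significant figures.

The Hohmann ellipse has a_t = (r₁ + r₂)/2 = 2.8245×10^5 km.
Circular speed at r₁: v₁ = √(μ/r₁) = √(1.189×10^7/4.650×10^5) = 5.0567 km/s.
Transfer-orbit speed at r₁ (vis-viva): v_a = √[μ(2/r₁ − 1/a_t)] = 3.0073 km/s.
First burn Δv₁ = |v_a − v₁| = 2.0494 km/s.
Circular speed at r₂: v₂ = √(μ/r₂) = 10.9096 km/s.
Transfer-orbit speed at r₂: v_p = √[μ(2/r₂ − 1/a_t)] = 13.9979 km/s.
Second burn Δv₂ = |v₂ − v_p| = 3.0883 km/s.
Total Δv = Δv₁ + Δv₂ = 5.138 km/s.

Δv = 5.14 km/s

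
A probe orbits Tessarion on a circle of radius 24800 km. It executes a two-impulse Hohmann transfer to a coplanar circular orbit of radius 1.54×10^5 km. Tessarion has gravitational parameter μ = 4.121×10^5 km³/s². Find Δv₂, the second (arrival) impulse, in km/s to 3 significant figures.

Δv₂ = 0.774 km/s

Transfer-ellipse semi-major axis a_t = (r₁ + r₂)/2 = (24800 + 1.540×10^5)/2 = 89400 km.
Circular speed at r = 1.540×10^5 km: v_c = √(μ/r) = 1.63584 km/s.
Vis-viva on the transfer ellipse at r = 1.540×10^5 km gives v_t = √[μ(2/r − 1/a_t)] = 0.861585 km/s.
Δv₂ = |v_t − v_c| = |0.861585 − 1.63584| = 0.7743 km/s.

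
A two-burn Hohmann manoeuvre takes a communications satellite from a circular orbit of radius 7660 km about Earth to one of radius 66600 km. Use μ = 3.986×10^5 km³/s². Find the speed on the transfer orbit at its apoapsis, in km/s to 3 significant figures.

Semi-major axis of the transfer orbit: a_t = (7660 + 66600)/2 = 37130 km.
The apoapsis of the transfer ellipse is at r = 66600 km.
Applying v² = μ(2/r − 1/a_t): v = 1.111 km/s.

v = 1.11 km/s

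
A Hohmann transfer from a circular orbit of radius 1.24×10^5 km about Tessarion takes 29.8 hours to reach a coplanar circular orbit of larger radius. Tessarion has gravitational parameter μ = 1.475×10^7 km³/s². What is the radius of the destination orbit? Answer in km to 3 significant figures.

Transfer time t = 29.8 hours = 1.0728×10^5 s, and t = π√(a_t³/μ).
So a_t = (μ t²/π²)^(1/3) = (1.475×10^7 × (1.0728×10^5)² / π²)^(1/3) = 2.5813×10^5 km.
Since a_t = (r₁ + r₂)/2, r₂ = 2a_t − r₁ = 2×2.5813×10^5 − 1.240×10^5 = 3.9226×10^5 km.

r₂ = 3.92×10^5 km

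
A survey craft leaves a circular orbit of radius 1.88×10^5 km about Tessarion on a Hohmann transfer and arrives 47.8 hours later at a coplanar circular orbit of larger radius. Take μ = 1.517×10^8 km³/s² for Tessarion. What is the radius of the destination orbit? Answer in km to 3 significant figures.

r₂ = 1.35×10^6 km

Transfer time t = 47.8 hours = 1.7208×10^5 s, and t = π√(a_t³/μ).
So a_t = (μ t²/π²)^(1/3) = (1.517×10^8 × (1.7208×10^5)² / π²)^(1/3) = 7.6922×10^5 km.
Since a_t = (r₁ + r₂)/2, r₂ = 2a_t − r₁ = 2×7.6922×10^5 − 1.880×10^5 = 1.35044×10^6 km.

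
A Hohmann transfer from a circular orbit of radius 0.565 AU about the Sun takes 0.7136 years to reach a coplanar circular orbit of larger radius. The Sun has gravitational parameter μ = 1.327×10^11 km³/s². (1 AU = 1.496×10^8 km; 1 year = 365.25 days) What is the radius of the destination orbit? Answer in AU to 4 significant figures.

r₂ = 1.970 AU

In km: r₁ = 0.565 × 1.496×10^8 = 8.4524×10^7 km.
Transfer time t = 0.7136 years × 365.25 × 86400 s = 2.251950336×10^7 s, and t = π√(a_t³/μ).
So a_t = (μ t²/π²)^(1/3) = (1.327×10^11 × (2.251950336×10^7)² / π²)^(1/3) = 1.8963×10^8 km.
Since a_t = (r₁ + r₂)/2, r₂ = 2a_t − r₁ = 2×1.8963×10^8 − 8.4524×10^7 = 2.94736×10^8 km.
In AU: r₂ = 2.94736×10^8 / 1.496×10^8 = 1.970 AU.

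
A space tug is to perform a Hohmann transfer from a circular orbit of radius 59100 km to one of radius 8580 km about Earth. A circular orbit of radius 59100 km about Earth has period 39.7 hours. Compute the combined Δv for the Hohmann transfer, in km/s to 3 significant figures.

From Kepler's third law T² = 4π²r³/μ at r = 59100 km, T = 39.7 hours = 39.7 × 3600 s = 1.4292×10^5 s: μ = 4π²r³/T² = 3.98966×10^5 km³/s².
The Hohmann ellipse has a_t = (r₁ + r₂)/2 = 33840 km.
At r₁ the circular-orbit speed is v₁ = √(μ/r₁) = 2.59821 km/s.
Transfer-orbit speed at r₁ (vis-viva equation): v_a = √[μ(2/r₁ − 1/a_t)] = 1.30829 km/s.
First burn Δv₁ = |v_a − v₁| = 1.28992 km/s.
At r₂, v₂ = √(μ/r₂) = 6.81906 km/s.
Transfer-orbit speed at r₂: v_p = √[μ(2/r₂ − 1/a_t)] = 9.01162 km/s.
Second burn Δv₂ = |v₂ − v_p| = 2.19256 km/s.
Total Δv = Δv₁ + Δv₂ = 3.482 km/s.

Δv = 3.48 km/s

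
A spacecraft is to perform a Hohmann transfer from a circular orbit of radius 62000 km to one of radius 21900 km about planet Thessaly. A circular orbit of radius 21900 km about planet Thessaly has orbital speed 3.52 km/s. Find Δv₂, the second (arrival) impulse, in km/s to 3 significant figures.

Δv₂ = 0.759 km/s

From the circular-orbit relation v² = μ/r at r = 21900 km: μ = v²r = (3.52)² × 21900 = 2.71350×10^5 km³/s².
Transfer-ellipse semi-major axis a_t = (r₁ + r₂)/2 = (62000 + 21900)/2 = 41950 km.
Circular speed at r = 21900 km: v_c = √(μ/r) = 3.5200 km/s.
Vis-viva on the transfer ellipse at r = 21900 km gives v_t = √[μ(2/r − 1/a_t)] = 4.2793 km/s.
Δv₂ = |v_t − v_c| = |4.2793 − 3.5200| = 0.7593 km/s.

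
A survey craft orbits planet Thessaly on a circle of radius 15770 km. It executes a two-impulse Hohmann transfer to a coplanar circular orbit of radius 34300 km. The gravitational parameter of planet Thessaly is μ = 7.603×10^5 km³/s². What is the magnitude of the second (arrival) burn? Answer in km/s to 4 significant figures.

Transfer-ellipse semi-major axis a_t = (r₁ + r₂)/2 = (15770 + 34300)/2 = 25035 km.
On the circular orbit at r = 34300 km, v_c = √(μ/r) = 4.7081 km/s.
Vis-viva on the transfer ellipse at r = 34300 km gives v_t = √[μ(2/r − 1/a_t)] = 3.7367 km/s.
Δv₂ = |v_t − v_c| = |3.7367 − 4.7081| = 0.9714 km/s.

Δv₂ = 0.9714 km/s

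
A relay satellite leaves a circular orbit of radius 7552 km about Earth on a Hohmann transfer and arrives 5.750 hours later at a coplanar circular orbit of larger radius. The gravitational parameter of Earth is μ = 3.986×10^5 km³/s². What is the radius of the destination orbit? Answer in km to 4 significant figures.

r₂ = 44180 km

Transfer time t = 5.750 hours = 20700 s, and t = π√(a_t³/μ).
So a_t = (μ t²/π²)^(1/3) = (3.986×10^5 × (20700)² / π²)^(1/3) = 25866 km.
Since a_t = (r₁ + r₂)/2, r₂ = 2a_t − r₁ = 2×25866 − 7552 = 44180 km.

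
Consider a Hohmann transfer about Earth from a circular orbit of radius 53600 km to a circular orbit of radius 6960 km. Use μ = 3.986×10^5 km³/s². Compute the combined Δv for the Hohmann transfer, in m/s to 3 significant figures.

Transfer-ellipse semi-major axis a_t = (r₁ + r₂)/2 = (53600 + 6960)/2 = 30280 km.
At r₁ the circular-orbit speed is v₁ = √(μ/r₁) = 2.727007 km/s.
Transfer-orbit speed at r₁ (vis-viva equation): v_a = √[μ(2/r₁ − 1/a_t)] = 1.307413 km/s.
First burn Δv₁ = |v_a − v₁| = 1.41959 km/s.
At r₂, v₂ = √(μ/r₂) = 7.5677021 km/s.
Transfer-orbit speed at r₂: v_p = √[μ(2/r₂ − 1/a_t)] = 10.068586 km/s.
Second burn Δv₂ = |v₂ − v_p| = 2.50088 km/s.
Total Δv = Δv₁ + Δv₂ = 3.920 km/s.

Δv = 3920 m/s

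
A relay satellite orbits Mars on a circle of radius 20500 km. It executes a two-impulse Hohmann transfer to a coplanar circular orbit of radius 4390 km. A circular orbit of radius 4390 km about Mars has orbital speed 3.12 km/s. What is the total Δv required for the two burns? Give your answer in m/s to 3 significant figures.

Δv = 1470 m/s

From the circular-orbit relation v² = μ/r at r = 4390 km: μ = v²r = (3.12)² × 4390 = 42734.0 km³/s².
The Hohmann ellipse has a_t = (r₁ + r₂)/2 = 12445 km.
At r₁ the circular-orbit speed is v₁ = √(μ/r₁) = 1.4438 km/s.
On the transfer ellipse at r₁, vis-viva gives v_a = √[μ(2/r₁ − 1/a_t)] = 0.85752 km/s.
First burn Δv₁ = |v_a − v₁| = 0.5863 km/s.
Circular speed at r₂: v₂ = √(μ/r₂) = 3.1200 km/s.
Transfer-orbit speed at r₂: v_p = √[μ(2/r₂ − 1/a_t)] = 4.0044 km/s.
Second burn Δv₂ = |v₂ − v_p| = 0.8844 km/s.
Δv = Δv₁ + Δv₂ = 0.5863 + 0.8844 = 1.471 km/s.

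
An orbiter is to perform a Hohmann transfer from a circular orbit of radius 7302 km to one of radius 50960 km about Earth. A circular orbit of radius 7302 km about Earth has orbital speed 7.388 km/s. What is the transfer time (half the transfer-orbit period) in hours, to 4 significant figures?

From the circular-orbit relation v² = μ/r at r = 7302 km: μ = v²r = (7.388)² × 7302 = 3.98562×10^5 km³/s².
Semi-major axis of the transfer orbit: a_t = (7302 + 50960)/2 = 29131 km.
Half the transfer-orbit period gives t = π√(a_t³/μ) = 24742 s.
Converting: 24742 s ÷ 3600 s/hour = 6.873 hours.

t = 6.873 hours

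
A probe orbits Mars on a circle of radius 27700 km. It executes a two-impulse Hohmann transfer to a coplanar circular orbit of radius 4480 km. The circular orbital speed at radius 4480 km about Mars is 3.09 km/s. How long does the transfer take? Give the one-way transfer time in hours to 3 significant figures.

From the circular-orbit relation v² = μ/r at r = 4480 km: μ = v²r = (3.09)² × 4480 = 42775.5 km³/s².
The Hohmann ellipse has a_t = (r₁ + r₂)/2 = 16090 km.
By Kepler's third law the transfer-orbit period is T = 2π√(a_t³/μ), so t = T/2 = 31000 s.
Converting: 31000 s ÷ 3600 s/hour = 8.61 hours.

t = 8.61 hours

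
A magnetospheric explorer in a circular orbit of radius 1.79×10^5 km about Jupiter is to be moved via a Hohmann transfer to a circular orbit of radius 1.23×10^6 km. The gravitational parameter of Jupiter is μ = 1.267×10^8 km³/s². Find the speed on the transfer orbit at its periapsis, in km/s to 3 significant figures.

Semi-major axis of the transfer orbit: a_t = (1.790×10^5 + 1.230×10^6)/2 = 7.045×10^5 km.
The periapsis of the transfer ellipse is at r = 1.790×10^5 km.
From the vis-viva equation, v = √[μ(2/r − 1/a_t)] = 35.15 km/s.

v = 35.2 km/s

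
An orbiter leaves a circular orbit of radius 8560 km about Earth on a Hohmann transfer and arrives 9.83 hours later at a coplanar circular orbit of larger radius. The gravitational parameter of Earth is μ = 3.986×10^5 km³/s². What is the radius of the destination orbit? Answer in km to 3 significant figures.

r₂ = 65400 km

Transfer time t = 9.83 hours = 35388 s, and t = π√(a_t³/μ).
So a_t = (μ t²/π²)^(1/3) = (3.986×10^5 × (35388)² / π²)^(1/3) = 36981 km.
Since a_t = (r₁ + r₂)/2, r₂ = 2a_t − r₁ = 2×36981 − 8560 = 65402 km.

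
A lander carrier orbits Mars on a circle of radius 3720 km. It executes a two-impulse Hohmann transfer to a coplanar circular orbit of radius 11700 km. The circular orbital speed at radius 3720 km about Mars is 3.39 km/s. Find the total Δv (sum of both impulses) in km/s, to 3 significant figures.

Δv = 1.37 km/s

From the circular-orbit relation v² = μ/r at r = 3720 km: μ = v²r = (3.39)² × 3720 = 42750.6 km³/s².
The Hohmann ellipse has a_t = (r₁ + r₂)/2 = 7710 km.
At r₁ the circular-orbit speed is v₁ = √(μ/r₁) = 3.390 km/s.
On the transfer ellipse at r₁, vis-viva gives v_p = √[μ(2/r₁ − 1/a_t)] = 4.176 km/s.
First burn Δv₁ = |v_p − v₁| = 0.7860 km/s.
Circular speed at r₂: v₂ = √(μ/r₂) = 1.9115 km/s.
Transfer-orbit speed at r₂: v_a = √[μ(2/r₂ − 1/a_t)] = 1.3278 km/s.
Second burn Δv₂ = |v₂ − v_a| = 0.5837 km/s.
Δv = Δv₁ + Δv₂ = 0.7860 + 0.5837 = 1.370 km/s.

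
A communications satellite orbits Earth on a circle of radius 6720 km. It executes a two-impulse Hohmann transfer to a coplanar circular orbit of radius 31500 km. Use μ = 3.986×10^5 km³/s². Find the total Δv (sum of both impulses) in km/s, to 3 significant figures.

Semi-major axis of the transfer orbit: a_t = (6720 + 31500)/2 = 19110 km.
Circular speed at r₁: v₁ = √(μ/r₁) = √(3.986×10^5/6720) = 7.702 km/s.
Transfer-orbit speed at r₁ (vis-viva): v_p = √[μ(2/r₁ − 1/a_t)] = 9.888 km/s.
First burn Δv₁ = |v_p − v₁| = 2.186 km/s.
At r₂, v₂ = √(μ/r₂) = 3.557 km/s.
Transfer-orbit speed at r₂: v_a = √[μ(2/r₂ − 1/a_t)] = 2.109 km/s.
Second burn Δv₂ = |v₂ − v_a| = 1.448 km/s.
Δv = Δv₁ + Δv₂ = 2.186 + 1.448 = 3.634 km/s.

Δv = 3.63 km/s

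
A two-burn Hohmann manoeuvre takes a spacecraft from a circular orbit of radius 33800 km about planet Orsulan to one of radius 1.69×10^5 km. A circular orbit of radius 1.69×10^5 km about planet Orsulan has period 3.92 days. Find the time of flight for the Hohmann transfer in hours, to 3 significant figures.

t = 21.9 hours

From Kepler's third law T² = 4π²r³/μ at r = 1.69×10^5 km, T = 3.92 days = 3.92 × 86400 s = 3.38688×10^5 s: μ = 4π²r³/T² = 1.66119×10^6 km³/s².
Transfer-ellipse semi-major axis a_t = (r₁ + r₂)/2 = (33800 + 1.690×10^5)/2 = 1.014×10^5 km.
By Kepler's third law the transfer-orbit period is T = 2π√(a_t³/μ), so t = T/2 = 78700 s.
Converting: 78700 s ÷ 3600 s/hour = 21.9 hours.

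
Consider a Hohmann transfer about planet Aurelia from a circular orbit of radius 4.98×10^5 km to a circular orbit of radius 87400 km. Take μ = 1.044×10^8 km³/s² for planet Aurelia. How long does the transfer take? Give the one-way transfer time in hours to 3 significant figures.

t = 13.5 hours

Transfer-ellipse semi-major axis a_t = (r₁ + r₂)/2 = (4.980×10^5 + 87400)/2 = 2.927×10^5 km.
By Kepler's third law the transfer-orbit period is T = 2π√(a_t³/μ), so t = T/2 = 48690 s.
Converting: 48690 s ÷ 3600 s/hour = 13.5 hours.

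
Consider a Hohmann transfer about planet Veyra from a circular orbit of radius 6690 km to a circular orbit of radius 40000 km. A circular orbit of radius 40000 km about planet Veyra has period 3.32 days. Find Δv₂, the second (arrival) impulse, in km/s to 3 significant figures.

Δv₂ = 0.407 km/s

From Kepler's third law T² = 4π²r³/μ at r = 40000 km, T = 3.32 days = 3.32 × 86400 s = 2.86848×10^5 s: μ = 4π²r³/T² = 30706.9 km³/s².
Transfer-ellipse semi-major axis a_t = (r₁ + r₂)/2 = (6690 + 40000)/2 = 23345 km.
Circular speed at r = 40000 km: v_c = √(μ/r) = 0.87617 km/s.
Transfer-orbit speed at the same r (vis-viva, a = a_t): v_t = √[μ(2/r − 1/a_t)] = 0.46903 km/s.
Δv₂ = |v_t − v_c| = |0.46903 − 0.87617| = 0.4071 km/s.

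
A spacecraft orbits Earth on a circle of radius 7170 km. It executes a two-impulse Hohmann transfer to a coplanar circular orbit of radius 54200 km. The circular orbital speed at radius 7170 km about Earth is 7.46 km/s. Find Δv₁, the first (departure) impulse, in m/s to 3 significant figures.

Δv₁ = 2450 m/s

From the circular-orbit relation v² = μ/r at r = 7170 km: μ = v²r = (7.46)² × 7170 = 3.99022×10^5 km³/s².
Semi-major axis of the transfer orbit: a_t = (7170 + 54200)/2 = 30685 km.
Circular speed at r = 7170 km: v_c = √(μ/r) = 7.460 km/s.
Vis-viva on the transfer ellipse at r = 7170 km gives v_t = √[μ(2/r − 1/a_t)] = 9.915 km/s.
Δv₁ = |v_t − v_c| = |9.915 − 7.460| = 2.455 km/s.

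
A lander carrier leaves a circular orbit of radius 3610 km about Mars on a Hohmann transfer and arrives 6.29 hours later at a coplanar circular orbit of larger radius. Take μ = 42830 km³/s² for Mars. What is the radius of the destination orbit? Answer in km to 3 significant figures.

Transfer time t = 6.29 hours = 22644 s, and t = π√(a_t³/μ).
So a_t = (μ t²/π²)^(1/3) = (42830 × (22644)² / π²)^(1/3) = 13055 km.
Since a_t = (r₁ + r₂)/2, r₂ = 2a_t − r₁ = 2×13055 − 3610 = 22500 km.

r₂ = 22500 km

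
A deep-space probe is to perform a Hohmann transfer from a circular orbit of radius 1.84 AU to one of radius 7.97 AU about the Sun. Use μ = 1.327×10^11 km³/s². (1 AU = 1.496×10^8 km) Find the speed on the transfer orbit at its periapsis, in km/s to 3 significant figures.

In km: r₁ = 1.84 × 1.496×10^8 = 2.75264×10^8 km; r₂ = 7.97 × 1.496×10^8 = 1.192312×10^9 km.
The Hohmann ellipse has a_t = (r₁ + r₂)/2 = 7.33788×10^8 km.
At periapsis, r = 2.75264×10^8 km.
Applying v² = μ(2/r − 1/a_t): v = 27.99 km/s.

v = 28.0 km/s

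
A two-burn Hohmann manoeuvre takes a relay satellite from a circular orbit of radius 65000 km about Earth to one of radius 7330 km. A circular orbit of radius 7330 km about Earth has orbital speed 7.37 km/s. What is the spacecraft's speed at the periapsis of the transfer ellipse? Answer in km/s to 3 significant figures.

From the circular-orbit relation v² = μ/r at r = 7330 km: μ = v²r = (7.37)² × 7330 = 3.98143×10^5 km³/s².
The Hohmann ellipse has a_t = (r₁ + r₂)/2 = 36165 km.
The periapsis of the transfer ellipse is at r = 7330 km.
Vis-viva: v = √[μ(2/r − 1/a_t)] = √[3.98143×10^5 × (2/7330 − 1/36165)] = 9.881 km/s.

v = 9.88 km/s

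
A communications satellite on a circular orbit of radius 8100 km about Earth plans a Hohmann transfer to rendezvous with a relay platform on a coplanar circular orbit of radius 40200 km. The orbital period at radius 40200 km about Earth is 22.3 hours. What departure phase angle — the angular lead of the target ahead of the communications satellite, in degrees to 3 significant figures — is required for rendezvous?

From Kepler's third law T² = 4π²r³/μ at r = 40200 km, T = 22.3 hours = 22.3 × 3600 s = 80280 s: μ = 4π²r³/T² = 3.97945×10^5 km³/s².
Transfer-ellipse semi-major axis a_t = (r₁ + r₂)/2 = (8100 + 40200)/2 = 24150 km.
Transfer time t = π√(a_t³/μ) = 18690 s.
The target's mean motion on its circular orbit is ω₂ = √(μ/r₂³) = 7.8266×10^-5 rad/s.
Angle swept by the target during transfer: ω₂·t = 1.4628 rad = 83.81°.
Arrival is 180° from departure on the ellipse, so φ = 180° − 83.81° = 96.2°.

φ = 96.2°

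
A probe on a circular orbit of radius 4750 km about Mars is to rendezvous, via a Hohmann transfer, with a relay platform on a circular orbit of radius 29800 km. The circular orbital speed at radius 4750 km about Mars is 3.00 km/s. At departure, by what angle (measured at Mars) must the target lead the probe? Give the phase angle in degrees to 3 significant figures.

From the circular-orbit relation v² = μ/r at r = 4750 km: μ = v²r = (3.00)² × 4750 = 42750.0 km³/s².
The Hohmann ellipse has a_t = (r₁ + r₂)/2 = 17275 km.
Transfer time t = π√(a_t³/μ) = 34500 s.
Target angular speed ω₂ = √(μ/r₂³) = 4.019×10^-5 rad/s.
Angle swept by the target during transfer: ω₂·t = 1.3866 rad = 79.45°.
Arrival is 180° from departure on the ellipse, so φ = 180° − 79.45° = 101°.

φ = 101°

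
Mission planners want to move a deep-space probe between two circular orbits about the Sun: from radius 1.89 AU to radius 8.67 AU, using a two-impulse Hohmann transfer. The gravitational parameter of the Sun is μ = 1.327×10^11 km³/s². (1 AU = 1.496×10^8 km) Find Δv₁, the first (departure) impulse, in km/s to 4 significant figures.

In km: r₁ = 1.89 × 1.496×10^8 = 2.82744×10^8 km; r₂ = 8.67 × 1.496×10^8 = 1.297032×10^9 km.
Semi-major axis of the transfer orbit: a_t = (2.82744×10^8 + 1.297032×10^9)/2 = 7.89888×10^8 km.
Circular speed at r = 2.82744×10^8 km: v_c = √(μ/r) = 21.664 km/s.
Transfer-orbit speed at the same r (vis-viva, a = a_t): v_t = √[μ(2/r − 1/a_t)] = 27.761 km/s.
Δv₁ = |v_t − v_c| = |27.761 − 21.664| = 6.097 km/s.

Δv₁ = 6.097 km/s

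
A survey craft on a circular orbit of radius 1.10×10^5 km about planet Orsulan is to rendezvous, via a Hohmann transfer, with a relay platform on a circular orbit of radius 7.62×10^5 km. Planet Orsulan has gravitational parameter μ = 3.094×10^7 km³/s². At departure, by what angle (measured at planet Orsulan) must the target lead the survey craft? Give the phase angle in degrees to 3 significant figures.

φ = 102°

Transfer-ellipse semi-major axis a_t = (r₁ + r₂)/2 = (1.100×10^5 + 7.620×10^5)/2 = 4.360×10^5 km.
The half-period of the transfer ellipse is t = π√(a_t³/μ) = 1.626×10^5 s.
Target angular speed ω₂ = √(μ/r₂³) = 8.362×10^-6 rad/s.
Angle swept by the target during transfer: ω₂·t = 1.3597 rad = 77.91°.
Arrival is 180° from departure on the ellipse, so φ = 180° − 77.91° = 102°.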